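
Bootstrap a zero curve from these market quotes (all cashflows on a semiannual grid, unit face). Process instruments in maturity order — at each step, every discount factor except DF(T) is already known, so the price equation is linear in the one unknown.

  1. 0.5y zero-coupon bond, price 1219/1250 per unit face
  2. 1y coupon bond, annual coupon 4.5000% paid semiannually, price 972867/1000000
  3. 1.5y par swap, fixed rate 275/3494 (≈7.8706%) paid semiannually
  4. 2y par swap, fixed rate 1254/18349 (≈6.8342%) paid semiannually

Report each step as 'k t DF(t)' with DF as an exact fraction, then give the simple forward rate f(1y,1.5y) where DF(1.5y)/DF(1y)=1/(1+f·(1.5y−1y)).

1 1/2 1219/1250
2 1 93/100
3 3/2 89/100
4 2 4373/5000
f(1y,1.5y) = ((93/100)/(89/100) − 1)/(1/2) = 8/89 ≈ 8.9888%

step 1 [0.5y] zero: DF = P = 1219/1250 ≈ 0.975200
step 2 [1y] bond c/2=9/400: DF=(972867/1000000 − 9/400·(0.975200))/(1+9/400) = 93/100 ≈ 0.930000
step 3 [1.5y] swap r/2=275/6988: DF=(1 − 275/6988·(0.975200+0.930000))/(1+275/6988) = 89/100 ≈ 0.890000
step 4 [2y] swap r/2=627/18349: DF=(1 − 627/18349·(0.975200+0.930000+0.890000))/(1+627/18349) = 4373/5000 ≈ 0.874600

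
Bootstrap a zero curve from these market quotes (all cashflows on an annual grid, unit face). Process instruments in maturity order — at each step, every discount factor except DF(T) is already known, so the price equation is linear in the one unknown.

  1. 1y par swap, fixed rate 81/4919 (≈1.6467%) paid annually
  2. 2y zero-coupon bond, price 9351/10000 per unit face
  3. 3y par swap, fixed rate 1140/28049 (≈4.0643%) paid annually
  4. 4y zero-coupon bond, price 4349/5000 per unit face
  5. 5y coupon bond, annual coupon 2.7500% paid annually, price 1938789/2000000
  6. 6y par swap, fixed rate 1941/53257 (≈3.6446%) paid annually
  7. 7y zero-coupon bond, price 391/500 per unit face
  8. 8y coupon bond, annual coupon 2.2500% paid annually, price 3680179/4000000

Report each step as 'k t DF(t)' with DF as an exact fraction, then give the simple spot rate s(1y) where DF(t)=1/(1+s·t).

1 1 4919/5000
2 2 9351/10000
3 3 443/500
4 4 4349/5000
5 5 8451/10000
6 6 8059/10000
7 7 391/500
8 8 3827/5000
s(1y) = (1/(4919/5000) − 1)/(1) = 81/4919 ≈ 1.6467%

step 1 [1y] swap r/1=81/4919: DF=(1 − 81/4919·(0))/(1+81/4919) = 4919/5000 ≈ 0.983800
step 2 [2y] zero: DF = P = 9351/10000 ≈ 0.935100
step 3 [3y] swap r/1=1140/28049: DF=(1 − 1140/28049·(0.983800+0.935100))/(1+1140/28049) = 443/500 ≈ 0.886000
step 4 [4y] zero: DF = P = 4349/5000 ≈ 0.869800
step 5 [5y] bond c/1=11/400: DF=(1938789/2000000 − 11/400·(0.983800+0.935100+0.886000+0.869800))/(1+11/400) = 8451/10000 ≈ 0.845100
step 6 [6y] swap r/1=1941/53257: DF=(1 − 1941/53257·(0.983800+0.935100+0.886000+0.869800+0.845100))/(1+1941/53257) = 8059/10000 ≈ 0.805900
step 7 [7y] zero: DF = P = 391/500 ≈ 0.782000
step 8 [8y] bond c/1=9/400: DF=(3680179/4000000 − 9/400·(0.983800+0.935100+0.886000+0.869800+0.845100+0.805900+0.782000))/(1+9/400) = 3827/5000 ≈ 0.765400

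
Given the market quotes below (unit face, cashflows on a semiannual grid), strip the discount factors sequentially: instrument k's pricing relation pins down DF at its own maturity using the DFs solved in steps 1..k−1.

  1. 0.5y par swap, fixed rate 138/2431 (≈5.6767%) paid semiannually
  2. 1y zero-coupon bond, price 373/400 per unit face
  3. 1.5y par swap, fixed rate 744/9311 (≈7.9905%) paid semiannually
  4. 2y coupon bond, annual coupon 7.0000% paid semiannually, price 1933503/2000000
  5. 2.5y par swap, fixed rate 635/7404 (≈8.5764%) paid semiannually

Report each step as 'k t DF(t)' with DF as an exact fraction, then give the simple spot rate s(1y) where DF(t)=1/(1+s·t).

step 1 [0.5y] swap r/2=69/2431: DF=(1 − 69/2431·(0))/(1+69/2431) = 2431/2500 ≈ 0.972400
step 2 [1y] zero: DF = P = 373/400 ≈ 0.932500
step 3 [1.5y] swap r/2=372/9311: DF=(1 − 372/9311·(0.972400+0.932500))/(1+372/9311) = 2221/2500 ≈ 0.888400
step 4 [2y] bond c/2=7/200: DF=(1933503/2000000 − 7/200·(0.972400+0.932500+0.888400))/(1+7/200) = 2099/2500 ≈ 0.839600
step 5 [2.5y] swap r/2=635/14808: DF=(1 − 635/14808·(0.972400+0.932500+0.888400+0.839600))/(1+635/14808) = 1619/2000 ≈ 0.809500

1 1/2 2431/2500
2 1 373/400
3 3/2 2221/2500
4 2 2099/2500
5 5/2 1619/2000
s(1y) = (1/(373/400) − 1)/(1) = 27/373 ≈ 7.2386%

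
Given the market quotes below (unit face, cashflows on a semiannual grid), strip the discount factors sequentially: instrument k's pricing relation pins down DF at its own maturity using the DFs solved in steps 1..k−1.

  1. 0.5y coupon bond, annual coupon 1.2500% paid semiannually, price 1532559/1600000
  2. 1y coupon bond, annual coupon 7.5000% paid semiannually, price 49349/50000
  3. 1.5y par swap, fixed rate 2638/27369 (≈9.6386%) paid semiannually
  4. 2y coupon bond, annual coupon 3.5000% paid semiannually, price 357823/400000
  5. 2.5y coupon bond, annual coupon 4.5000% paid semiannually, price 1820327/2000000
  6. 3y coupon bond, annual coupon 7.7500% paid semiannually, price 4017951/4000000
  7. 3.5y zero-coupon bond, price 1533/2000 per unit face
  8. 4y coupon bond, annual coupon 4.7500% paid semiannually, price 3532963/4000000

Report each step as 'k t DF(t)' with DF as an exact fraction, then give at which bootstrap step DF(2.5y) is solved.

1 1/2 9519/10000
2 1 9169/10000
3 3/2 8681/10000
4 2 8321/10000
5 5/2 2029/2500
6 3 2009/2500
7 7/2 1533/2000
8 4 7247/10000
DF(2.5y) is solved at step 5

step 1 [0.5y] bond c/2=1/160: DF=(1532559/1600000 − 1/160·(0))/(1+1/160) = 9519/10000 ≈ 0.951900
step 2 [1y] bond c/2=3/80: DF=(49349/50000 − 3/80·(0.951900))/(1+3/80) = 9169/10000 ≈ 0.916900
step 3 [1.5y] swap r/2=1319/27369: DF=(1 − 1319/27369·(0.951900+0.916900))/(1+1319/27369) = 8681/10000 ≈ 0.868100
step 4 [2y] bond c/2=7/400: DF=(357823/400000 − 7/400·(0.951900+0.916900+0.868100))/(1+7/400) = 8321/10000 ≈ 0.832100
step 5 [2.5y] bond c/2=9/400: DF=(1820327/2000000 − 9/400·(0.951900+0.916900+0.868100+0.832100))/(1+9/400) = 2029/2500 ≈ 0.811600
step 6 [3y] bond c/2=31/800: DF=(4017951/4000000 − 31/800·(0.951900+0.916900+0.868100+0.832100+0.811600))/(1+31/800) = 2009/2500 ≈ 0.803600
step 7 [3.5y] zero: DF = P = 1533/2000 ≈ 0.766500
step 8 [4y] bond c/2=19/800: DF=(3532963/4000000 − 19/800·(0.951900+0.916900+0.868100+0.832100+0.811600+0.803600+0.766500))/(1+19/800) = 7247/10000 ≈ 0.724700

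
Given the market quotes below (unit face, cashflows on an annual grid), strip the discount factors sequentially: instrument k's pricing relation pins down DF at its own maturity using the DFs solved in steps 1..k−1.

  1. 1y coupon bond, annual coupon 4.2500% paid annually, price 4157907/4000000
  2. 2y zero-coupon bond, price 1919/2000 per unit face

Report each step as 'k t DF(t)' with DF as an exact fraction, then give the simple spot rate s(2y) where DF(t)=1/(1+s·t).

1 1 9971/10000
2 2 1919/2000
s(2y) = (1/(1919/2000) − 1)/(2) = 81/3838 ≈ 2.1105%

step 1 [1y] bond c/1=17/400: DF=(4157907/4000000 − 17/400·(0))/(1+17/400) = 9971/10000 ≈ 0.997100
step 2 [2y] zero: DF = P = 1919/2000 ≈ 0.959500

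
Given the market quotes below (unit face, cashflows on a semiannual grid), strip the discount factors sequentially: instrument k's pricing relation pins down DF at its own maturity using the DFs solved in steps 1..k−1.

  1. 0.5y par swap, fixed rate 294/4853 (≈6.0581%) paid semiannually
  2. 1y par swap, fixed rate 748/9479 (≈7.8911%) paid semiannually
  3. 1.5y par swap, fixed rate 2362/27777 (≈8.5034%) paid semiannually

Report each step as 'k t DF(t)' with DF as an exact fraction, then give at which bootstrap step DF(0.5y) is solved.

1 1/2 4853/5000
2 1 2313/2500
3 3/2 8819/10000
DF(0.5y) is solved at step 1

step 1 [0.5y] swap r/2=147/4853: DF=(1 − 147/4853·(0))/(1+147/4853) = 4853/5000 ≈ 0.970600
step 2 [1y] swap r/2=374/9479: DF=(1 − 374/9479·(0.970600))/(1+374/9479) = 2313/2500 ≈ 0.925200
step 3 [1.5y] swap r/2=1181/27777: DF=(1 − 1181/27777·(0.970600+0.925200))/(1+1181/27777) = 8819/10000 ≈ 0.881900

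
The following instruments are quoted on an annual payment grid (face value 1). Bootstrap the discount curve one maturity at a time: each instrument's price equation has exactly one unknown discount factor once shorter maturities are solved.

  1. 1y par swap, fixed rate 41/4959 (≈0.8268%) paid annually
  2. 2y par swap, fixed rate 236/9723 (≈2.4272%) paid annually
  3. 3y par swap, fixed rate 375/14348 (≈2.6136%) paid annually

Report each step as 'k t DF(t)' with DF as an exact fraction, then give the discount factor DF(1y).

step 1 [1y] swap r/1=41/4959: DF=(1 − 41/4959·(0))/(1+41/4959) = 4959/5000 ≈ 0.991800
step 2 [2y] swap r/1=236/9723: DF=(1 − 236/9723·(0.991800))/(1+236/9723) = 1191/1250 ≈ 0.952800
step 3 [3y] swap r/1=375/14348: DF=(1 − 375/14348·(0.991800+0.952800))/(1+375/14348) = 37/40 ≈ 0.925000

1 1 4959/5000
2 2 1191/1250
3 3 37/40
DF(1y) = 4959/5000 ≈ 0.991800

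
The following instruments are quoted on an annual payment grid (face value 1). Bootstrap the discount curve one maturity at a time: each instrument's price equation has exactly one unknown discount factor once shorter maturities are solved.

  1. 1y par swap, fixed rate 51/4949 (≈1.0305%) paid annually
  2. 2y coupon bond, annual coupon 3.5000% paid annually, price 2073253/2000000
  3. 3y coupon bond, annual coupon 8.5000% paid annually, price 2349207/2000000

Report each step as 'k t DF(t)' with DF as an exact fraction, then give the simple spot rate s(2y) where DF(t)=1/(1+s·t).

step 1 [1y] swap r/1=51/4949: DF=(1 − 51/4949·(0))/(1+51/4949) = 4949/5000 ≈ 0.989800
step 2 [2y] bond c/1=7/200: DF=(2073253/2000000 − 7/200·(0.989800))/(1+7/200) = 9681/10000 ≈ 0.968100
step 3 [3y] bond c/1=17/200: DF=(2349207/2000000 − 17/200·(0.989800+0.968100))/(1+17/200) = 2323/2500 ≈ 0.929200

1 1 4949/5000
2 2 9681/10000
3 3 2323/2500
s(2y) = (1/(9681/10000) − 1)/(2) = 319/19362 ≈ 1.6476%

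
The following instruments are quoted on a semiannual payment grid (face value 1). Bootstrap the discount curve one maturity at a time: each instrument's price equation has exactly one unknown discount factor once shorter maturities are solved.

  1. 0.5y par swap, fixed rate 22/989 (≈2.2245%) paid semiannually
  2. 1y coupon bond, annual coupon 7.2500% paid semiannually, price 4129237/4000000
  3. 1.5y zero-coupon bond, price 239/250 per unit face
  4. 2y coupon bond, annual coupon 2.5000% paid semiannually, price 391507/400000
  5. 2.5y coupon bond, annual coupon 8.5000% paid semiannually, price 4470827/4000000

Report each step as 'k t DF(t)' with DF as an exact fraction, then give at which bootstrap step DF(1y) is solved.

1 1/2 989/1000
2 1 601/625
3 3/2 239/250
4 2 2327/2500
5 5/2 9157/10000
DF(1y) is solved at step 2

step 1 [0.5y] swap r/2=11/989: DF=(1 − 11/989·(0))/(1+11/989) = 989/1000 ≈ 0.989000
step 2 [1y] bond c/2=29/800: DF=(4129237/4000000 − 29/800·(0.989000))/(1+29/800) = 601/625 ≈ 0.961600
step 3 [1.5y] zero: DF = P = 239/250 ≈ 0.956000
step 4 [2y] bond c/2=1/80: DF=(391507/400000 − 1/80·(0.989000+0.961600+0.956000))/(1+1/80) = 2327/2500 ≈ 0.930800
step 5 [2.5y] bond c/2=17/400: DF=(4470827/4000000 − 17/400·(0.989000+0.961600+0.956000+0.930800))/(1+17/400) = 9157/10000 ≈ 0.915700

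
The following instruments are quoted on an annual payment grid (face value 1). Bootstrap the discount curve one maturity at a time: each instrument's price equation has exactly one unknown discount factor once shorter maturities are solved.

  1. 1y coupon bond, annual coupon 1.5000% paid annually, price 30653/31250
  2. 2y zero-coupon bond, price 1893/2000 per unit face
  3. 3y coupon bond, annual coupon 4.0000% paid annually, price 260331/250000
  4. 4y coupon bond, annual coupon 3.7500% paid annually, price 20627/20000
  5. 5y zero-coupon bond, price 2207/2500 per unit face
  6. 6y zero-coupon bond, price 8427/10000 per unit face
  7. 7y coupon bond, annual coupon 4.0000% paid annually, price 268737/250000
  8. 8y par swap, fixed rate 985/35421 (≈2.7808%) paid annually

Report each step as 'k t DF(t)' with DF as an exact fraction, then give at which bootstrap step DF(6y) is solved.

1 1 604/625
2 2 1893/2000
3 3 9277/10000
4 4 4457/5000
5 5 2207/2500
6 6 8427/10000
7 7 8237/10000
8 8 803/1000
DF(6y) is solved at step 6

step 1 [1y] bond c/1=3/200: DF=(30653/31250 − 3/200·(0))/(1+3/200) = 604/625 ≈ 0.966400
step 2 [2y] zero: DF = P = 1893/2000 ≈ 0.946500
step 3 [3y] bond c/1=1/25: DF=(260331/250000 − 1/25·(0.966400+0.946500))/(1+1/25) = 9277/10000 ≈ 0.927700
step 4 [4y] bond c/1=3/80: DF=(20627/20000 − 3/80·(0.966400+0.946500+0.927700))/(1+3/80) = 4457/5000 ≈ 0.891400
step 5 [5y] zero: DF = P = 2207/2500 ≈ 0.882800
step 6 [6y] zero: DF = P = 8427/10000 ≈ 0.842700
step 7 [7y] bond c/1=1/25: DF=(268737/250000 − 1/25·(0.966400+0.946500+0.927700+0.891400+0.882800+0.842700))/(1+1/25) = 8237/10000 ≈ 0.823700
step 8 [8y] swap r/1=985/35421: DF=(1 − 985/35421·(0.966400+0.946500+0.927700+0.891400+0.882800+0.842700+0.823700))/(1+985/35421) = 803/1000 ≈ 0.803000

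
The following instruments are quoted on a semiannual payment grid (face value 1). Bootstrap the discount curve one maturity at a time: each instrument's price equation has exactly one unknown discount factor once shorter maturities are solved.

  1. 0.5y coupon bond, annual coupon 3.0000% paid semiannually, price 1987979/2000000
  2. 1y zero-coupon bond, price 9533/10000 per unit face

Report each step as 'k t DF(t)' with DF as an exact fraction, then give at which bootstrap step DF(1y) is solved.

step 1 [0.5y] bond c/2=3/200: DF=(1987979/2000000 − 3/200·(0))/(1+3/200) = 9793/10000 ≈ 0.979300
step 2 [1y] zero: DF = P = 9533/10000 ≈ 0.953300

1 1/2 9793/10000
2 1 9533/10000
DF(1y) is solved at step 2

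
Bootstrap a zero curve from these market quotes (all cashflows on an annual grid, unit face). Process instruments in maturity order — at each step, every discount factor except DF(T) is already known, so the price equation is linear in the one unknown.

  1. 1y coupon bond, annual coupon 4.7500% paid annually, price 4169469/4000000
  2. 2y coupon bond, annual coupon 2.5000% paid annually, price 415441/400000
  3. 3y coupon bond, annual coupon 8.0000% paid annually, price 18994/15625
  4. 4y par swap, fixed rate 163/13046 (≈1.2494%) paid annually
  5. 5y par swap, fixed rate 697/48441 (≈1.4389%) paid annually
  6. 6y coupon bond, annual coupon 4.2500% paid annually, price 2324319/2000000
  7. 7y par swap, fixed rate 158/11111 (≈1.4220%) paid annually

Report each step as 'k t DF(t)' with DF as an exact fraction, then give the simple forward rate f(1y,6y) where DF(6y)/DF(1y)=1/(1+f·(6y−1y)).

1 1 9951/10000
2 2 989/1000
3 3 4893/5000
4 4 9511/10000
5 5 9303/10000
6 6 9173/10000
7 7 2263/2500
f(1y,6y) = ((9951/10000)/(9173/10000) − 1)/(5) = 778/45865 ≈ 1.6963%

step 1 [1y] bond c/1=19/400: DF=(4169469/4000000 − 19/400·(0))/(1+19/400) = 9951/10000 ≈ 0.995100
step 2 [2y] bond c/1=1/40: DF=(415441/400000 − 1/40·(0.995100))/(1+1/40) = 989/1000 ≈ 0.989000
step 3 [3y] bond c/1=2/25: DF=(18994/15625 − 2/25·(0.995100+0.989000))/(1+2/25) = 4893/5000 ≈ 0.978600
step 4 [4y] swap r/1=163/13046: DF=(1 − 163/13046·(0.995100+0.989000+0.978600))/(1+163/13046) = 9511/10000 ≈ 0.951100
step 5 [5y] swap r/1=697/48441: DF=(1 − 697/48441·(0.995100+0.989000+0.978600+0.951100))/(1+697/48441) = 9303/10000 ≈ 0.930300
step 6 [6y] bond c/1=17/400: DF=(2324319/2000000 − 17/400·(0.995100+0.989000+0.978600+0.951100+0.930300))/(1+17/400) = 9173/10000 ≈ 0.917300
step 7 [7y] swap r/1=158/11111: DF=(1 − 158/11111·(0.995100+0.989000+0.978600+0.951100+0.930300+0.917300))/(1+158/11111) = 2263/2500 ≈ 0.905200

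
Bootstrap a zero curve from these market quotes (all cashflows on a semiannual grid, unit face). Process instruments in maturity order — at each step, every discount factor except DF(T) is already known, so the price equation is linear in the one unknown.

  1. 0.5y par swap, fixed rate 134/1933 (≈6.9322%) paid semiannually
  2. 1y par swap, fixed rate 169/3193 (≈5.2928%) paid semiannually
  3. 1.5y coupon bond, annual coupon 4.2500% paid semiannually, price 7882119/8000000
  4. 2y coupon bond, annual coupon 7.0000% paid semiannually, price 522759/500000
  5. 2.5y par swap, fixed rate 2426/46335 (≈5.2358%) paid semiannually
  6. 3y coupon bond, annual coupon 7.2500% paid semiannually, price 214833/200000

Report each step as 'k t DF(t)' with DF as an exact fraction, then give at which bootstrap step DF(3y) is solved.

1 1/2 1933/2000
2 1 9493/10000
3 3/2 9249/10000
4 2 9141/10000
5 5/2 8787/10000
6 3 1749/2000
DF(3y) is solved at step 6

step 1 [0.5y] swap r/2=67/1933: DF=(1 − 67/1933·(0))/(1+67/1933) = 1933/2000 ≈ 0.966500
step 2 [1y] swap r/2=169/6386: DF=(1 − 169/6386·(0.966500))/(1+169/6386) = 9493/10000 ≈ 0.949300
step 3 [1.5y] bond c/2=17/800: DF=(7882119/8000000 − 17/800·(0.966500+0.949300))/(1+17/800) = 9249/10000 ≈ 0.924900
step 4 [2y] bond c/2=7/200: DF=(522759/500000 − 7/200·(0.966500+0.949300+0.924900))/(1+7/200) = 9141/10000 ≈ 0.914100
step 5 [2.5y] swap r/2=1213/46335: DF=(1 − 1213/46335·(0.966500+0.949300+0.924900+0.914100))/(1+1213/46335) = 8787/10000 ≈ 0.878700
step 6 [3y] bond c/2=29/800: DF=(214833/200000 − 29/800·(0.966500+0.949300+0.924900+0.914100+0.878700))/(1+29/800) = 1749/2000 ≈ 0.874500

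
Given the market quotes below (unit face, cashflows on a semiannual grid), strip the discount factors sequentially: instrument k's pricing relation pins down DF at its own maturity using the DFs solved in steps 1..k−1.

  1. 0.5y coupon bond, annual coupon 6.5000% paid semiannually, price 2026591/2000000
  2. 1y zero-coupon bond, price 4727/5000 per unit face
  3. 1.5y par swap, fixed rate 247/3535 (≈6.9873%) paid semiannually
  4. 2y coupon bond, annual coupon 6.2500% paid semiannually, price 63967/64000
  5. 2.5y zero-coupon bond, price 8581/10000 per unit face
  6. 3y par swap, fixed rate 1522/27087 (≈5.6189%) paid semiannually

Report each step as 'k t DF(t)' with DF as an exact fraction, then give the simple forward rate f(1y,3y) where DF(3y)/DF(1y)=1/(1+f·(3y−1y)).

1 1/2 4907/5000
2 1 4727/5000
3 3/2 2253/2500
4 2 1767/2000
5 5/2 8581/10000
6 3 4239/5000
f(1y,3y) = ((4727/5000)/(4239/5000) − 1)/(2) = 244/4239 ≈ 5.7561%

step 1 [0.5y] bond c/2=13/400: DF=(2026591/2000000 − 13/400·(0))/(1+13/400) = 4907/5000 ≈ 0.981400
step 2 [1y] zero: DF = P = 4727/5000 ≈ 0.945400
step 3 [1.5y] swap r/2=247/7070: DF=(1 − 247/7070·(0.981400+0.945400))/(1+247/7070) = 2253/2500 ≈ 0.901200
step 4 [2y] bond c/2=1/32: DF=(63967/64000 − 1/32·(0.981400+0.945400+0.901200))/(1+1/32) = 1767/2000 ≈ 0.883500
step 5 [2.5y] zero: DF = P = 8581/10000 ≈ 0.858100
step 6 [3y] swap r/2=761/27087: DF=(1 − 761/27087·(0.981400+0.945400+0.901200+0.883500+0.858100))/(1+761/27087) = 4239/5000 ≈ 0.847800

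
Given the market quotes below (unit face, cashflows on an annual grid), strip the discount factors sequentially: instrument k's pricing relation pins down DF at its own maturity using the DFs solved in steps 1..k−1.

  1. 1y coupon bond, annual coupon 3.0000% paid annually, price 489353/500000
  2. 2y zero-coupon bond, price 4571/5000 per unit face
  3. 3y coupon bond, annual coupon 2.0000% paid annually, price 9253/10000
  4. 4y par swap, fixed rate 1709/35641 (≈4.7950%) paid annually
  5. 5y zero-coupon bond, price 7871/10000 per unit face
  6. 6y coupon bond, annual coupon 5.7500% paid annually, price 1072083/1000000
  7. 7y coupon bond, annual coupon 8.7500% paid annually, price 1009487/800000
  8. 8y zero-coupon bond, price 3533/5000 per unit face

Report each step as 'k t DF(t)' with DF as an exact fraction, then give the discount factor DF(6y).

1 1 4751/5000
2 2 4571/5000
3 3 4353/5000
4 4 8291/10000
5 5 7871/10000
6 6 1943/2500
7 7 7477/10000
8 8 3533/5000
DF(6y) = 1943/2500 ≈ 0.777200

step 1 [1y] bond c/1=3/100: DF=(489353/500000 − 3/100·(0))/(1+3/100) = 4751/5000 ≈ 0.950200
step 2 [2y] zero: DF = P = 4571/5000 ≈ 0.914200
step 3 [3y] bond c/1=1/50: DF=(9253/10000 − 1/50·(0.950200+0.914200))/(1+1/50) = 4353/5000 ≈ 0.870600
step 4 [4y] swap r/1=1709/35641: DF=(1 − 1709/35641·(0.950200+0.914200+0.870600))/(1+1709/35641) = 8291/10000 ≈ 0.829100
step 5 [5y] zero: DF = P = 7871/10000 ≈ 0.787100
step 6 [6y] bond c/1=23/400: DF=(1072083/1000000 − 23/400·(0.950200+0.914200+0.870600+0.829100+0.787100))/(1+23/400) = 1943/2500 ≈ 0.777200
step 7 [7y] bond c/1=7/80: DF=(1009487/800000 − 7/80·(0.950200+0.914200+0.870600+0.829100+0.787100+0.777200))/(1+7/80) = 7477/10000 ≈ 0.747700
step 8 [8y] zero: DF = P = 3533/5000 ≈ 0.706600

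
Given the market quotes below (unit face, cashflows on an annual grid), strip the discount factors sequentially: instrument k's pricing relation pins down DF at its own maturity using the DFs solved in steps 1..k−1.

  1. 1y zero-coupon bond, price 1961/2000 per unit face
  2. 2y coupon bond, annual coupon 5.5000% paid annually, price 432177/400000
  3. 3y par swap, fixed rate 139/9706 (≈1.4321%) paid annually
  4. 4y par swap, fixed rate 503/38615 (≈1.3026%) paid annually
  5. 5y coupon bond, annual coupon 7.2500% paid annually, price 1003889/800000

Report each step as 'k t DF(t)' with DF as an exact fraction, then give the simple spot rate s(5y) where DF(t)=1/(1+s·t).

step 1 [1y] zero: DF = P = 1961/2000 ≈ 0.980500
step 2 [2y] bond c/1=11/200: DF=(432177/400000 − 11/200·(0.980500))/(1+11/200) = 973/1000 ≈ 0.973000
step 3 [3y] swap r/1=139/9706: DF=(1 − 139/9706·(0.980500+0.973000))/(1+139/9706) = 9583/10000 ≈ 0.958300
step 4 [4y] swap r/1=503/38615: DF=(1 − 503/38615·(0.980500+0.973000+0.958300))/(1+503/38615) = 9497/10000 ≈ 0.949700
step 5 [5y] bond c/1=29/400: DF=(1003889/800000 − 29/400·(0.980500+0.973000+0.958300+0.949700))/(1+29/400) = 909/1000 ≈ 0.909000

1 1 1961/2000
2 2 973/1000
3 3 9583/10000
4 4 9497/10000
5 5 909/1000
s(5y) = (1/(909/1000) − 1)/(5) = 91/4545 ≈ 2.0022%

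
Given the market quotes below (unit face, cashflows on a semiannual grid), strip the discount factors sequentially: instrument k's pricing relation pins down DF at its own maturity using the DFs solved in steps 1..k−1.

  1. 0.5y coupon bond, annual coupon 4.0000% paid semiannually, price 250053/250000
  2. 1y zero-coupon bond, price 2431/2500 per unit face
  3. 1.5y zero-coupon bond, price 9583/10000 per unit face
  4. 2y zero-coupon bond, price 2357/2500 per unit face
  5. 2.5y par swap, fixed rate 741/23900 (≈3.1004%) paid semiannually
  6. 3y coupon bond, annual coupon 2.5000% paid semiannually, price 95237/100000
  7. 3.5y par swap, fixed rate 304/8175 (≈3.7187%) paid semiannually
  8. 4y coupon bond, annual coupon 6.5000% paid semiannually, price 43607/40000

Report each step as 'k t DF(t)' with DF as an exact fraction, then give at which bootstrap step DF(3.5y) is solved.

1 1/2 4903/5000
2 1 2431/2500
3 3/2 9583/10000
4 2 2357/2500
5 5/2 9259/10000
6 3 551/625
7 7/2 549/625
8 4 17/20
DF(3.5y) is solved at step 7

step 1 [0.5y] bond c/2=1/50: DF=(250053/250000 − 1/50·(0))/(1+1/50) = 4903/5000 ≈ 0.980600
step 2 [1y] zero: DF = P = 2431/2500 ≈ 0.972400
step 3 [1.5y] zero: DF = P = 9583/10000 ≈ 0.958300
step 4 [2y] zero: DF = P = 2357/2500 ≈ 0.942800
step 5 [2.5y] swap r/2=741/47800: DF=(1 − 741/47800·(0.980600+0.972400+0.958300+0.942800))/(1+741/47800) = 9259/10000 ≈ 0.925900
step 6 [3y] bond c/2=1/80: DF=(95237/100000 − 1/80·(0.980600+0.972400+0.958300+0.942800+0.925900))/(1+1/80) = 551/625 ≈ 0.881600
step 7 [3.5y] swap r/2=152/8175: DF=(1 − 152/8175·(0.980600+0.972400+0.958300+0.942800+0.925900+0.881600))/(1+152/8175) = 549/625 ≈ 0.878400
step 8 [4y] bond c/2=13/400: DF=(43607/40000 − 13/400·(0.980600+0.972400+0.958300+0.942800+0.925900+0.881600+0.878400))/(1+13/400) = 17/20 ≈ 0.850000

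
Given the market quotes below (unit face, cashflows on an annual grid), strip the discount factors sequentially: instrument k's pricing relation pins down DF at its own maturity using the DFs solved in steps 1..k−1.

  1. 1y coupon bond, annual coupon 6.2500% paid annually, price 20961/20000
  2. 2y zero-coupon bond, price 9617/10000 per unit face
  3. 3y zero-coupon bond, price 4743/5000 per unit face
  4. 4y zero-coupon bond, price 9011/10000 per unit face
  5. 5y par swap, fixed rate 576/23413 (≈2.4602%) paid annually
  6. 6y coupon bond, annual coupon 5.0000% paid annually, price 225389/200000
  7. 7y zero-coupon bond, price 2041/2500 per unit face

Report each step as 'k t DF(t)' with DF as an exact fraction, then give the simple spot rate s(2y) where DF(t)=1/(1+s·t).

step 1 [1y] bond c/1=1/16: DF=(20961/20000 − 1/16·(0))/(1+1/16) = 1233/1250 ≈ 0.986400
step 2 [2y] zero: DF = P = 9617/10000 ≈ 0.961700
step 3 [3y] zero: DF = P = 4743/5000 ≈ 0.948600
step 4 [4y] zero: DF = P = 9011/10000 ≈ 0.901100
step 5 [5y] swap r/1=576/23413: DF=(1 − 576/23413·(0.986400+0.961700+0.948600+0.901100))/(1+576/23413) = 553/625 ≈ 0.884800
step 6 [6y] bond c/1=1/20: DF=(225389/200000 − 1/20·(0.986400+0.961700+0.948600+0.901100+0.884800))/(1+1/20) = 8503/10000 ≈ 0.850300
step 7 [7y] zero: DF = P = 2041/2500 ≈ 0.816400

1 1 1233/1250
2 2 9617/10000
3 3 4743/5000
4 4 9011/10000
5 5 553/625
6 6 8503/10000
7 7 2041/2500
s(2y) = (1/(9617/10000) − 1)/(2) = 383/19234 ≈ 1.9913%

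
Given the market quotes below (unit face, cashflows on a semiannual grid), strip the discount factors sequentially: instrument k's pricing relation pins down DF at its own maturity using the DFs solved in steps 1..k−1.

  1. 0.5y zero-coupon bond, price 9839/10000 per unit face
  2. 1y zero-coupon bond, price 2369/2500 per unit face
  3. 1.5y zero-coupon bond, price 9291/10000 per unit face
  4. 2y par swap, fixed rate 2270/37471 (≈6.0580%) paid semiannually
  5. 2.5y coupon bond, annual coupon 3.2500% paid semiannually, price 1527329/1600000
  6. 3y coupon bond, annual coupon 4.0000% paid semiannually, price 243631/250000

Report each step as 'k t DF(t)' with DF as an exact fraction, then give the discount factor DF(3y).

1 1/2 9839/10000
2 1 2369/2500
3 3/2 9291/10000
4 2 1773/2000
5 5/2 4397/5000
6 3 8647/10000
DF(3y) = 8647/10000 ≈ 0.864700

step 1 [0.5y] zero: DF = P = 9839/10000 ≈ 0.983900
step 2 [1y] zero: DF = P = 2369/2500 ≈ 0.947600
step 3 [1.5y] zero: DF = P = 9291/10000 ≈ 0.929100
step 4 [2y] swap r/2=1135/37471: DF=(1 − 1135/37471·(0.983900+0.947600+0.929100))/(1+1135/37471) = 1773/2000 ≈ 0.886500
step 5 [2.5y] bond c/2=13/800: DF=(1527329/1600000 − 13/800·(0.983900+0.947600+0.929100+0.886500))/(1+13/800) = 4397/5000 ≈ 0.879400
step 6 [3y] bond c/2=1/50: DF=(243631/250000 − 1/50·(0.983900+0.947600+0.929100+0.886500+0.879400))/(1+1/50) = 8647/10000 ≈ 0.864700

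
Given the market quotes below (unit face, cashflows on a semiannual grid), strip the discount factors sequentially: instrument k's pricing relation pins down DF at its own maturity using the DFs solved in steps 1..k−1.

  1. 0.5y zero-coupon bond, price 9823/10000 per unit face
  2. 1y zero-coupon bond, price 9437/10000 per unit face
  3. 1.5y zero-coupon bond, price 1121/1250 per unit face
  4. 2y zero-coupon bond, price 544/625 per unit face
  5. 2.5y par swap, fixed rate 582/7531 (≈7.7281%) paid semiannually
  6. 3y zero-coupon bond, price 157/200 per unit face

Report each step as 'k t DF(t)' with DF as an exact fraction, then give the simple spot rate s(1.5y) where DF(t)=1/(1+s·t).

1 1/2 9823/10000
2 1 9437/10000
3 3/2 1121/1250
4 2 544/625
5 5/2 4127/5000
6 3 157/200
s(1.5y) = (1/(1121/1250) − 1)/(3/2) = 86/1121 ≈ 7.6717%

step 1 [0.5y] zero: DF = P = 9823/10000 ≈ 0.982300
step 2 [1y] zero: DF = P = 9437/10000 ≈ 0.943700
step 3 [1.5y] zero: DF = P = 1121/1250 ≈ 0.896800
step 4 [2y] zero: DF = P = 544/625 ≈ 0.870400
step 5 [2.5y] swap r/2=291/7531: DF=(1 − 291/7531·(0.982300+0.943700+0.896800+0.870400))/(1+291/7531) = 4127/5000 ≈ 0.825400
step 6 [3y] zero: DF = P = 157/200 ≈ 0.785000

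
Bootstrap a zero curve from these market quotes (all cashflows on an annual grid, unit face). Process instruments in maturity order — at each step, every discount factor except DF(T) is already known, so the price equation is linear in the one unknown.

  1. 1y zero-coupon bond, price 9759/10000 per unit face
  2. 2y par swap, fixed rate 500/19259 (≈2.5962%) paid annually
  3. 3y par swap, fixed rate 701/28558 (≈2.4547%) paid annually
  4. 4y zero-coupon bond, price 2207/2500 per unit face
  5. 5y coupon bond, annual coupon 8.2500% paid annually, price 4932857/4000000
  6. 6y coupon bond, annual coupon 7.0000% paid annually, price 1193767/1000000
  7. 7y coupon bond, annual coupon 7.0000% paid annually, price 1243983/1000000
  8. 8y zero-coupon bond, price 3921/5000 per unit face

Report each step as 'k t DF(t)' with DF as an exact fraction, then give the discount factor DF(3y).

step 1 [1y] zero: DF = P = 9759/10000 ≈ 0.975900
step 2 [2y] swap r/1=500/19259: DF=(1 − 500/19259·(0.975900))/(1+500/19259) = 19/20 ≈ 0.950000
step 3 [3y] swap r/1=701/28558: DF=(1 − 701/28558·(0.975900+0.950000))/(1+701/28558) = 9299/10000 ≈ 0.929900
step 4 [4y] zero: DF = P = 2207/2500 ≈ 0.882800
step 5 [5y] bond c/1=33/400: DF=(4932857/4000000 − 33/400·(0.975900+0.950000+0.929900+0.882800))/(1+33/400) = 8543/10000 ≈ 0.854300
step 6 [6y] bond c/1=7/100: DF=(1193767/1000000 − 7/100·(0.975900+0.950000+0.929900+0.882800+0.854300))/(1+7/100) = 1019/1250 ≈ 0.815200
step 7 [7y] bond c/1=7/100: DF=(1243983/1000000 − 7/100·(0.975900+0.950000+0.929900+0.882800+0.854300+0.815200))/(1+7/100) = 1011/1250 ≈ 0.808800
step 8 [8y] zero: DF = P = 3921/5000 ≈ 0.784200

1 1 9759/10000
2 2 19/20
3 3 9299/10000
4 4 2207/2500
5 5 8543/10000
6 6 1019/1250
7 7 1011/1250
8 8 3921/5000
DF(3y) = 9299/10000 ≈ 0.929900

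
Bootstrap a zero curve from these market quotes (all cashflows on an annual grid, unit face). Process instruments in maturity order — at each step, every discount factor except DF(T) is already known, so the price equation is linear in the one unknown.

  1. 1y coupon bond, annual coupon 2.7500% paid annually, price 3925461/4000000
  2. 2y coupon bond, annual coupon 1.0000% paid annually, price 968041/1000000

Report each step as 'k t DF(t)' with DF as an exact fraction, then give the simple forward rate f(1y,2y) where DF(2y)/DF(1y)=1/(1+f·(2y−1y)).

1 1 9551/10000
2 2 949/1000
f(1y,2y) = ((9551/10000)/(949/1000) − 1)/(1) = 61/9490 ≈ 0.6428%

step 1 [1y] bond c/1=11/400: DF=(3925461/4000000 − 11/400·(0))/(1+11/400) = 9551/10000 ≈ 0.955100
step 2 [2y] bond c/1=1/100: DF=(968041/1000000 − 1/100·(0.955100))/(1+1/100) = 949/1000 ≈ 0.949000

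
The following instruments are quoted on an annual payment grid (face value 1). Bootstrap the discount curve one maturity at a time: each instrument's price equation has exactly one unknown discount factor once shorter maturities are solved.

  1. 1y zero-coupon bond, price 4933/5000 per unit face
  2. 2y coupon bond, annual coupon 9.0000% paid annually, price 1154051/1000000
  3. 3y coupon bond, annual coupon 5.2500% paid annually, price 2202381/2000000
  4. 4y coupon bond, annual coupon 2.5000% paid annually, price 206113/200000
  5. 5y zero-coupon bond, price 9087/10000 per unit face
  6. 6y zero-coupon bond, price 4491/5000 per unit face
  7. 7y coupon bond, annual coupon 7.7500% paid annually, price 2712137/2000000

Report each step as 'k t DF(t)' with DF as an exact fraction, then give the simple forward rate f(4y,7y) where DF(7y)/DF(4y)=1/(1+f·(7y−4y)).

1 1 4933/5000
2 2 9773/10000
3 3 9483/10000
4 4 584/625
5 5 9087/10000
6 6 4491/5000
7 7 8519/10000
f(4y,7y) = ((584/625)/(8519/10000) − 1)/(3) = 275/8519 ≈ 3.2281%

step 1 [1y] zero: DF = P = 4933/5000 ≈ 0.986600
step 2 [2y] bond c/1=9/100: DF=(1154051/1000000 − 9/100·(0.986600))/(1+9/100) = 9773/10000 ≈ 0.977300
step 3 [3y] bond c/1=21/400: DF=(2202381/2000000 − 21/400·(0.986600+0.977300))/(1+21/400) = 9483/10000 ≈ 0.948300
step 4 [4y] bond c/1=1/40: DF=(206113/200000 − 1/40·(0.986600+0.977300+0.948300))/(1+1/40) = 584/625 ≈ 0.934400
step 5 [5y] zero: DF = P = 9087/10000 ≈ 0.908700
step 6 [6y] zero: DF = P = 4491/5000 ≈ 0.898200
step 7 [7y] bond c/1=31/400: DF=(2712137/2000000 − 31/400·(0.986600+0.977300+0.948300+0.934400+0.908700+0.898200))/(1+31/400) = 8519/10000 ≈ 0.851900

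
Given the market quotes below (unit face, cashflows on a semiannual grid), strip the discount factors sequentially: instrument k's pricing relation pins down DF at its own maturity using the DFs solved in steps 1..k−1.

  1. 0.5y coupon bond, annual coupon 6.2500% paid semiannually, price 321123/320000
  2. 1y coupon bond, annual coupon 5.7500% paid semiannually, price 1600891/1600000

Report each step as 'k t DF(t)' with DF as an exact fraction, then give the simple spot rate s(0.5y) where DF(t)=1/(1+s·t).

1 1/2 9731/10000
2 1 4727/5000
s(0.5y) = (1/(9731/10000) − 1)/(1/2) = 538/9731 ≈ 5.5287%

step 1 [0.5y] bond c/2=1/32: DF=(321123/320000 − 1/32·(0))/(1+1/32) = 9731/10000 ≈ 0.973100
step 2 [1y] bond c/2=23/800: DF=(1600891/1600000 − 23/800·(0.973100))/(1+23/800) = 4727/5000 ≈ 0.945400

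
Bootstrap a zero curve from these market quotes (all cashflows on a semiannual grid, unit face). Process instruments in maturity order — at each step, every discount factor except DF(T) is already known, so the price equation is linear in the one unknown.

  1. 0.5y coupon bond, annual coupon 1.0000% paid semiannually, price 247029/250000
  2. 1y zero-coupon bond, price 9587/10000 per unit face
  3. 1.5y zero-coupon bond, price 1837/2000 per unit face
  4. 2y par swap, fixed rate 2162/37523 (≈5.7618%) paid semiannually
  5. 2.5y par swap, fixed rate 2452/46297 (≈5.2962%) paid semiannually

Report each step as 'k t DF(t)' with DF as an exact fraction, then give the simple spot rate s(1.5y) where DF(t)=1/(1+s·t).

1 1/2 1229/1250
2 1 9587/10000
3 3/2 1837/2000
4 2 8919/10000
5 5/2 4387/5000
s(1.5y) = (1/(1837/2000) − 1)/(3/2) = 326/5511 ≈ 5.9154%

step 1 [0.5y] bond c/2=1/200: DF=(247029/250000 − 1/200·(0))/(1+1/200) = 1229/1250 ≈ 0.983200
step 2 [1y] zero: DF = P = 9587/10000 ≈ 0.958700
step 3 [1.5y] zero: DF = P = 1837/2000 ≈ 0.918500
step 4 [2y] swap r/2=1081/37523: DF=(1 − 1081/37523·(0.983200+0.958700+0.918500))/(1+1081/37523) = 8919/10000 ≈ 0.891900
step 5 [2.5y] swap r/2=1226/46297: DF=(1 − 1226/46297·(0.983200+0.958700+0.918500+0.891900))/(1+1226/46297) = 4387/5000 ≈ 0.877400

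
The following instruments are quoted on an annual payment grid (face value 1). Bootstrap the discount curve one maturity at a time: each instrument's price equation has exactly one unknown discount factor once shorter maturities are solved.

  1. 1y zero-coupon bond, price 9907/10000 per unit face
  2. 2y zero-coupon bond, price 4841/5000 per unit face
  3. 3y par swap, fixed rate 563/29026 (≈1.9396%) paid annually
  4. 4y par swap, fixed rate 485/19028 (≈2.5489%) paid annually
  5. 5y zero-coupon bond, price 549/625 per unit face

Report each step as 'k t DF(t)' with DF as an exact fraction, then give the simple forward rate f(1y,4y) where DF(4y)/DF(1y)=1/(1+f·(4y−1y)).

1 1 9907/10000
2 2 4841/5000
3 3 9437/10000
4 4 903/1000
5 5 549/625
f(1y,4y) = ((9907/10000)/(903/1000) − 1)/(3) = 877/27090 ≈ 3.2374%

step 1 [1y] zero: DF = P = 9907/10000 ≈ 0.990700
step 2 [2y] zero: DF = P = 4841/5000 ≈ 0.968200
step 3 [3y] swap r/1=563/29026: DF=(1 − 563/29026·(0.990700+0.968200))/(1+563/29026) = 9437/10000 ≈ 0.943700
step 4 [4y] swap r/1=485/19028: DF=(1 − 485/19028·(0.990700+0.968200+0.943700))/(1+485/19028) = 903/1000 ≈ 0.903000
step 5 [5y] zero: DF = P = 549/625 ≈ 0.878400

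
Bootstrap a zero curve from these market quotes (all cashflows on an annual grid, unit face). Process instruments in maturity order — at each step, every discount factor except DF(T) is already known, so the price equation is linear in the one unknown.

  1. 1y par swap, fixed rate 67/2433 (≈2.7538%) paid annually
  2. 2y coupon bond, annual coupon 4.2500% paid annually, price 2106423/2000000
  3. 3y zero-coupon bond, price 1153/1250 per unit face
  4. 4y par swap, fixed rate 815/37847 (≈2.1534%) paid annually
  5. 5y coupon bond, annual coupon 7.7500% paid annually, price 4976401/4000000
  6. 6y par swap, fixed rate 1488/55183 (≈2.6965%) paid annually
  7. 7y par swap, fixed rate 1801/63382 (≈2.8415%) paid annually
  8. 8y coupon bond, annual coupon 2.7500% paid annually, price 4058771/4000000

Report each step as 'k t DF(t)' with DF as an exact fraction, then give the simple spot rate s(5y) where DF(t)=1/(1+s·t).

1 1 2433/2500
2 2 4853/5000
3 3 1153/1250
4 4 1837/2000
5 5 1103/1250
6 6 532/625
7 7 8199/10000
8 8 8179/10000
s(5y) = (1/(1103/1250) − 1)/(5) = 147/5515 ≈ 2.6655%

step 1 [1y] swap r/1=67/2433: DF=(1 − 67/2433·(0))/(1+67/2433) = 2433/2500 ≈ 0.973200
step 2 [2y] bond c/1=17/400: DF=(2106423/2000000 − 17/400·(0.973200))/(1+17/400) = 4853/5000 ≈ 0.970600
step 3 [3y] zero: DF = P = 1153/1250 ≈ 0.922400
step 4 [4y] swap r/1=815/37847: DF=(1 − 815/37847·(0.973200+0.970600+0.922400))/(1+815/37847) = 1837/2000 ≈ 0.918500
step 5 [5y] bond c/1=31/400: DF=(4976401/4000000 − 31/400·(0.973200+0.970600+0.922400+0.918500))/(1+31/400) = 1103/1250 ≈ 0.882400
step 6 [6y] swap r/1=1488/55183: DF=(1 − 1488/55183·(0.973200+0.970600+0.922400+0.918500+0.882400))/(1+1488/55183) = 532/625 ≈ 0.851200
step 7 [7y] swap r/1=1801/63382: DF=(1 − 1801/63382·(0.973200+0.970600+0.922400+0.918500+0.882400+0.851200))/(1+1801/63382) = 8199/10000 ≈ 0.819900
step 8 [8y] bond c/1=11/400: DF=(4058771/4000000 − 11/400·(0.973200+0.970600+0.922400+0.918500+0.882400+0.851200+0.819900))/(1+11/400) = 8179/10000 ≈ 0.817900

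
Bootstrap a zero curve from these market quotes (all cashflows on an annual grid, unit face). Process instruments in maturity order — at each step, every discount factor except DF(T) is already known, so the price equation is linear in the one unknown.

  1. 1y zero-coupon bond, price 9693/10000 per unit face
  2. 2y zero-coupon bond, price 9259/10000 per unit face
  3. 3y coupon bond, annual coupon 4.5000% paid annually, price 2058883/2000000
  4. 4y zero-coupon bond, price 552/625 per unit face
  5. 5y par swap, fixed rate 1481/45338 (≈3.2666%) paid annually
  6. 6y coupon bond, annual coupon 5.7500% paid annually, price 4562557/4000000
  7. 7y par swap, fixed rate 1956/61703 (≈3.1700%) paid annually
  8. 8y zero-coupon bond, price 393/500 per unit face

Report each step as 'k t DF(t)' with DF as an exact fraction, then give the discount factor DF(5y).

step 1 [1y] zero: DF = P = 9693/10000 ≈ 0.969300
step 2 [2y] zero: DF = P = 9259/10000 ≈ 0.925900
step 3 [3y] bond c/1=9/200: DF=(2058883/2000000 − 9/200·(0.969300+0.925900))/(1+9/200) = 1807/2000 ≈ 0.903500
step 4 [4y] zero: DF = P = 552/625 ≈ 0.883200
step 5 [5y] swap r/1=1481/45338: DF=(1 − 1481/45338·(0.969300+0.925900+0.903500+0.883200))/(1+1481/45338) = 8519/10000 ≈ 0.851900
step 6 [6y] bond c/1=23/400: DF=(4562557/4000000 − 23/400·(0.969300+0.925900+0.903500+0.883200+0.851900))/(1+23/400) = 8321/10000 ≈ 0.832100
step 7 [7y] swap r/1=1956/61703: DF=(1 − 1956/61703·(0.969300+0.925900+0.903500+0.883200+0.851900+0.832100))/(1+1956/61703) = 2011/2500 ≈ 0.804400
step 8 [8y] zero: DF = P = 393/500 ≈ 0.786000

1 1 9693/10000
2 2 9259/10000
3 3 1807/2000
4 4 552/625
5 5 8519/10000
6 6 8321/10000
7 7 2011/2500
8 8 393/500
DF(5y) = 8519/10000 ≈ 0.851900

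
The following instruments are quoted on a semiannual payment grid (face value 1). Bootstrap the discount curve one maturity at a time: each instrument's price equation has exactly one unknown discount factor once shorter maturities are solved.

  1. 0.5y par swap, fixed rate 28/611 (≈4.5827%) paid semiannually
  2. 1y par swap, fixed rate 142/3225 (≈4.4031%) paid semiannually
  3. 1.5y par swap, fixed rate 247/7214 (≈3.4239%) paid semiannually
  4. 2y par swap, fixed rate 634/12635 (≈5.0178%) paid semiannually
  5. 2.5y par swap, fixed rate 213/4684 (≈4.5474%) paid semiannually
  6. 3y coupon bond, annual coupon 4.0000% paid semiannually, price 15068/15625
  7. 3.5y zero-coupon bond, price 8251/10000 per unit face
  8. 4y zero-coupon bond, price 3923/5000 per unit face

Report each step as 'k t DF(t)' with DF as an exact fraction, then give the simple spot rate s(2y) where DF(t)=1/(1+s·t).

step 1 [0.5y] swap r/2=14/611: DF=(1 − 14/611·(0))/(1+14/611) = 611/625 ≈ 0.977600
step 2 [1y] swap r/2=71/3225: DF=(1 − 71/3225·(0.977600))/(1+71/3225) = 4787/5000 ≈ 0.957400
step 3 [1.5y] swap r/2=247/14428: DF=(1 − 247/14428·(0.977600+0.957400))/(1+247/14428) = 4753/5000 ≈ 0.950600
step 4 [2y] swap r/2=317/12635: DF=(1 − 317/12635·(0.977600+0.957400+0.950600))/(1+317/12635) = 9049/10000 ≈ 0.904900
step 5 [2.5y] swap r/2=213/9368: DF=(1 − 213/9368·(0.977600+0.957400+0.950600+0.904900))/(1+213/9368) = 1787/2000 ≈ 0.893500
step 6 [3y] bond c/2=1/50: DF=(15068/15625 − 1/50·(0.977600+0.957400+0.950600+0.904900+0.893500))/(1+1/50) = 1067/1250 ≈ 0.853600
step 7 [3.5y] zero: DF = P = 8251/10000 ≈ 0.825100
step 8 [4y] zero: DF = P = 3923/5000 ≈ 0.784600

1 1/2 611/625
2 1 4787/5000
3 3/2 4753/5000
4 2 9049/10000
5 5/2 1787/2000
6 3 1067/1250
7 7/2 8251/10000
8 4 3923/5000
s(2y) = (1/(9049/10000) − 1)/(2) = 951/18098 ≈ 5.2547%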